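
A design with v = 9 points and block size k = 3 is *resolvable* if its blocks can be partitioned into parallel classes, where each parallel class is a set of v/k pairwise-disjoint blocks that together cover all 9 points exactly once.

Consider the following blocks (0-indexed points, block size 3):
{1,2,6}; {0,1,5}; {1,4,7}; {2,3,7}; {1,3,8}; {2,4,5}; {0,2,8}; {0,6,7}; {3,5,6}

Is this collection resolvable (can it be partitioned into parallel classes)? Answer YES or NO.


v = 9, block size k = 3, number of blocks = 9.
For resolvability, blocks must partition into parallel classes of size v/k = 3.
Total blocks must therefore be a multiple of 3: 9 = 3·3 + 0 ⇒ divisible ✓.
Consider block {1,2,6}. It intersects every other block in the collection, so no parallel class of size 3 can contain it.
Since every block must belong to some parallel class in a resolution, the collection cannot be partitioned into parallel classes.
Resolvable? NO.

NO


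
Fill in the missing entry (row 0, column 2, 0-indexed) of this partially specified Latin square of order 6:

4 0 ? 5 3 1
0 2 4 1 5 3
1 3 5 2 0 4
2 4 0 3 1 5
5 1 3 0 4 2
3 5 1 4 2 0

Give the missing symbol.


Row 0 contains symbols [0, 1, 3, 4, 5] — missing [2].
Column 2 contains symbols [0, 1, 3, 4, 5] — missing [2].
The missing symbol must appear in both missing sets; intersection = [2].
Therefore the hidden value is 2.

Missing value = 2.


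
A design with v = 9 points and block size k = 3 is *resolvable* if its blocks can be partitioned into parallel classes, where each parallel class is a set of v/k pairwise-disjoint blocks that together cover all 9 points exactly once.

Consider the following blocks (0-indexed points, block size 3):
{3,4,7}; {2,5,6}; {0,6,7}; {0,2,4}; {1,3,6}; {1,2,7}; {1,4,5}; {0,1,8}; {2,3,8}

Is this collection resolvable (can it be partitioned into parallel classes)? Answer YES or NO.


v = 9, block size k = 3, number of blocks = 9.
For resolvability, blocks must partition into parallel classes of size v/k = 3.
Total blocks must therefore be a multiple of 3: 9 = 3·3 + 0 ⇒ divisible ✓.
Consider block {0,2,4}. The only other block(s) in the collection disjoint from it are {1,3,6} — just 1 block(s). Any parallel class containing {0,2,4} would need 2 other blocks each disjoint from it, so no parallel class of size 3 can contain {0,2,4}.
Since every block must belong to some parallel class in a resolution, the collection cannot be partitioned into parallel classes.
Resolvable? NO.

NO


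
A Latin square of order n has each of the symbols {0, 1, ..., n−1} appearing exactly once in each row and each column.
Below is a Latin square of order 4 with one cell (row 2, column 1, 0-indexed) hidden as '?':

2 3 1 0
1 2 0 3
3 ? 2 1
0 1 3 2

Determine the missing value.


Row 2 contains symbols [1, 2, 3] — missing [0].
Column 1 contains symbols [1, 2, 3] — missing [0].
The missing symbol must appear in both missing sets; intersection = [0].
Therefore the hidden value is 0.

Missing value = 0.


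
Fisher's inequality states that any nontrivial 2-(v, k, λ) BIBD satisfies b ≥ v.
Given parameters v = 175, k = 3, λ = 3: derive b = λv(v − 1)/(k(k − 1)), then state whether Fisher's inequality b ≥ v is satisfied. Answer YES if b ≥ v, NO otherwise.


r = λ(v − 1)/(k − 1) = 3·174/2 = 261.
b = vr/k = 175·261/3 = 15225.
Fisher's inequality: b ≥ v ⇔ 15225 ≥ 175? YES.

YES


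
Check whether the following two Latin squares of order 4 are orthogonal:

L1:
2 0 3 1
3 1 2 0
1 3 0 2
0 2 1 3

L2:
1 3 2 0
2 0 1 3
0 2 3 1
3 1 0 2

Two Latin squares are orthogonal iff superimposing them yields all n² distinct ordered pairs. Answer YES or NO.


Form the n² = 16 superimposed pairs (L1[i][j], L2[i][j]), row by row (rows and columns indexed from 0):
row 0: (2,1) (0,3) (3,2) (1,0)
row 1: (3,2) (1,0) (2,1) (0,3)
row 2: (1,0) (3,2) (0,3) (2,1)
row 3: (0,3) (2,1) (1,0) (3,2)
Orthogonality requires all 16 pairs distinct.
But the pair (3,2) repeats: cell (0,2) has L1 = 3, L2 = 2, and cell (1,0) has L1 = 3, L2 = 2.
A repeated pair means some other pair never occurs (only 4 distinct pairs out of 16), so the squares are not orthogonal.
Conclusion: NO.

NO


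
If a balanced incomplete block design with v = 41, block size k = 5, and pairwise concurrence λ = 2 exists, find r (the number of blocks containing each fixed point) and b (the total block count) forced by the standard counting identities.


Any 2-(v, k, λ) BIBD satisfies two necessary conditions:
  (i)  Each point sits in r blocks, and counting incidences through any fixed point gives r(k − 1) = λ(v − 1), so r = λ(v − 1)/(k − 1).
  (ii) Total incidences bk = vr, so b = vr/k.
Step 1: r = λ(v − 1)/(k − 1) = 2·(41 − 1)/(5 − 1) = 2·40/4 = 80/4 = 20.
Step 2: b = vr/k = 41·20/5 = 820/5 = 164.
Check integrality: r = 20 ∈ Z ✓, b = 164 ∈ Z ✓.
(These identities are necessary conditions: they determine r and b for any design with these parameters, but do not by themselves prove that one exists.)

r = 20, b = 164.


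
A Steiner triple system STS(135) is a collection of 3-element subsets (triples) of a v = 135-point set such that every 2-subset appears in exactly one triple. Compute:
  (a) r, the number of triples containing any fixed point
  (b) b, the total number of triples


An STS(v) is a 2-(v, 3, 1) BIBD: block size k = 3, λ = 1.
Replication: r(k − 1) = λ(v − 1) ⇒ r·2 = 135 − 1 = 134 ⇒ r = 67.
Block count: b = v(v − 1)/6 = 135·134/6 = 18090/6 = 3015.

r = 67, b = 3015.


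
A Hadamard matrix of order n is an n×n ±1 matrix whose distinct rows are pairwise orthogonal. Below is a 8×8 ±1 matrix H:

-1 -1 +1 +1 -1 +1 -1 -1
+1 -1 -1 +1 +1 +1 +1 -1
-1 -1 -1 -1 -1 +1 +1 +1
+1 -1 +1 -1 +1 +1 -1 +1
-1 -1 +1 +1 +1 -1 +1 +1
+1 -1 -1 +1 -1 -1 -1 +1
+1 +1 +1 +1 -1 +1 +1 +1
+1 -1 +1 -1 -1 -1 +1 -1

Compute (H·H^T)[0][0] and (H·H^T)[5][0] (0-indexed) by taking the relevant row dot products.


Row 0 of H: [-1, -1, 1, 1, -1, 1, -1, -1].
Row 5 of H: [1, -1, -1, 1, -1, -1, -1, 1].
(H·H^T)[0][0] = Σ_j H[0][j]·H[0][j] = (-1)² + (-1)² + (1)² + (1)² + (-1)² + (1)² + (-1)² + (-1)² = 1 + 1 + 1 + 1 + 1 + 1 + 1 + 1 = 8.
(H·H^T)[5][0] = Σ_j H[5][j]·H[0][j] = (1)·(-1) + (-1)·(-1) + (-1)·(1) + (1)·(1) + (-1)·(-1) + (-1)·(1) + (-1)·(-1) + (1)·(-1) = -1 + 1 + -1 + 1 + 1 + -1 + 1 + -1 = 0.
So rows 5 and 0 are orthogonal; the diagonal entry equals n = 8.

(0,0) entry = 8; (5,0) entry = 0.


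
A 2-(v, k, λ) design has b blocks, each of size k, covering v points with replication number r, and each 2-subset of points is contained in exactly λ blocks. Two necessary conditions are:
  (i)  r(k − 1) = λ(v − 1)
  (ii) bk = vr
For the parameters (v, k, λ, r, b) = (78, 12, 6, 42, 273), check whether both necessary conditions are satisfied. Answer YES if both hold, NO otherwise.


Condition (i): r(k − 1) = 42·11 = 462; λ(v − 1) = 6·77 = 462. Match? YES.
Condition (ii): bk = 273·12 = 3276; vr = 78·42 = 3276. Match? YES.
Both conditions hold? YES.

YES


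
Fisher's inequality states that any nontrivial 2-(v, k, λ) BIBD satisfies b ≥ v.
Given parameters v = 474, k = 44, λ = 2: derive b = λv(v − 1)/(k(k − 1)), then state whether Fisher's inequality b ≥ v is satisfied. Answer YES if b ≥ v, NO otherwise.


r = λ(v − 1)/(k − 1) = 2·473/43 = 22.
b = vr/k = 474·22/44 = 237.
Fisher's inequality: b ≥ v ⇔ 237 ≥ 474? NO.

NO


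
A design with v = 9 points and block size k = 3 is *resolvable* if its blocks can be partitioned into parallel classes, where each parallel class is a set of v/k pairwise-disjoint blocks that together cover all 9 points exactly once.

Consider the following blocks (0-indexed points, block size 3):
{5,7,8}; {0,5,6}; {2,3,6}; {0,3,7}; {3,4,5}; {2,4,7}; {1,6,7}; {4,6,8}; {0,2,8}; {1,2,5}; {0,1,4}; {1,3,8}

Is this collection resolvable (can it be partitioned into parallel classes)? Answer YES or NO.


v = 9, block size k = 3, number of blocks = 12.
For resolvability, blocks must partition into parallel classes of size v/k = 3.
Total blocks must therefore be a multiple of 3: 12 = 3·4 + 0 ⇒ divisible ✓.
Greedy packing gives 4 candidate class(es). Each should be a full parallel class (size 3, covers all 9 points).
  Class 1 (3 blocks): {5,7,8}; {2,3,6}; {0,1,4}. Points covered: [0, 1, 2, 3, 4, 5, 6, 7, 8].
  Class 2 (3 blocks): {0,5,6}; {2,4,7}; {1,3,8}. Points covered: [0, 1, 2, 3, 4, 5, 6, 7, 8].
  Class 3 (3 blocks): {0,3,7}; {4,6,8}; {1,2,5}. Points covered: [0, 1, 2, 3, 4, 5, 6, 7, 8].
  Class 4 (3 blocks): {3,4,5}; {1,6,7}; {0,2,8}. Points covered: [0, 1, 2, 3, 4, 5, 6, 7, 8].
All classes full (size 3)? YES. All classes cover every point? YES.
Resolvable? YES.

YES


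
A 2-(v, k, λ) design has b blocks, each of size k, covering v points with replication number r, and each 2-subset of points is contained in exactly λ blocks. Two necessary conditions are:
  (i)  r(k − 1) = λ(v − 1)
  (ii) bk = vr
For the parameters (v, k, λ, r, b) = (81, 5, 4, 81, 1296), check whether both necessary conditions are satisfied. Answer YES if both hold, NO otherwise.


Condition (i): r(k − 1) = 81·4 = 324; λ(v − 1) = 4·80 = 320. Match? NO.
Condition (ii): bk = 1296·5 = 6480; vr = 81·81 = 6561. Match? NO.
Both conditions hold? NO.

NO


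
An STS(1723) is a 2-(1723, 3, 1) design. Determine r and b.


An STS(v) is a 2-(v, 3, 1) BIBD: block size k = 3, λ = 1.
Replication: r(k − 1) = λ(v − 1) ⇒ r·2 = 1723 − 1 = 1722 ⇒ r = 861.
Block count: bk = vr ⇒ b·3 = 1723·861 = 1483503 ⇒ b = 494501.

r = 861, b = 494501.


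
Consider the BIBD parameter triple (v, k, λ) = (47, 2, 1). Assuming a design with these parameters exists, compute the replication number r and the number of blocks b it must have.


Any 2-(v, k, λ) BIBD satisfies two necessary conditions:
  (i)  Each point sits in r blocks, and counting incidences through any fixed point gives r(k − 1) = λ(v − 1), so r = λ(v − 1)/(k − 1).
  (ii) Total incidences bk = vr, so b = vr/k.
Step 1: r = λ(v − 1)/(k − 1) = 1·(47 − 1)/(2 − 1) = 1·46/1 = 46/1 = 46.
Step 2: b = vr/k = 47·46/2 = 2162/2 = 1081.
Check integrality: r = 46 ∈ Z ✓, b = 1081 ∈ Z ✓.
(These identities are necessary conditions: they determine r and b for any design with these parameters, but do not by themselves prove that one exists.)

r = 46, b = 1081.


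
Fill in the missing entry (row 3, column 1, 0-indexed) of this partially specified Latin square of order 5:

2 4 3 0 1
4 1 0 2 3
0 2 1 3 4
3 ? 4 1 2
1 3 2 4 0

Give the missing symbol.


Row 3 contains symbols [1, 2, 3, 4] — missing [0].
Column 1 contains symbols [1, 2, 3, 4] — missing [0].
The missing symbol must appear in both missing sets; intersection = [0].
Therefore the hidden value is 0.

Missing value = 0.


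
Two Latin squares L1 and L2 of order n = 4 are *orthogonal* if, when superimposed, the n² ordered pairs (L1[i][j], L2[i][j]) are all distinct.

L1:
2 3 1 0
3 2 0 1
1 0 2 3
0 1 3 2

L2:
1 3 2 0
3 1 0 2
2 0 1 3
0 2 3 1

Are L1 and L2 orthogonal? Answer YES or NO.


Form the n² = 16 superimposed pairs (L1[i][j], L2[i][j]), row by row (rows and columns indexed from 0):
row 0: (2,1) (3,3) (1,2) (0,0)
row 1: (3,3) (2,1) (0,0) (1,2)
row 2: (1,2) (0,0) (2,1) (3,3)
row 3: (0,0) (1,2) (3,3) (2,1)
Orthogonality requires all 16 pairs distinct.
But the pair (3,3) repeats: cell (0,1) has L1 = 3, L2 = 3, and cell (1,0) has L1 = 3, L2 = 3.
A repeated pair means some other pair never occurs (only 4 distinct pairs out of 16), so the squares are not orthogonal.
Conclusion: NO.

NO


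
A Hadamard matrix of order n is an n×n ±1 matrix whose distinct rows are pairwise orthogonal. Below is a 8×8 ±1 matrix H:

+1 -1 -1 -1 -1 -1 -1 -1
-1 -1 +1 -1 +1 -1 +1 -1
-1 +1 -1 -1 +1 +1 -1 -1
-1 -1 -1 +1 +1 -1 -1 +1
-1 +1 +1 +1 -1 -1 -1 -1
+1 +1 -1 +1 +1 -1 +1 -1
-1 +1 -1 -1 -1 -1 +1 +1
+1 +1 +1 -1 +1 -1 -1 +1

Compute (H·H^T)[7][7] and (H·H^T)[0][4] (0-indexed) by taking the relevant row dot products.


Row 0 of H: [1, -1, -1, -1, -1, -1, -1, -1].
Row 4 of H: [-1, 1, 1, 1, -1, -1, -1, -1].
Row 7 of H: [1, 1, 1, -1, 1, -1, -1, 1].
(H·H^T)[7][7] = Σ_j H[7][j]·H[7][j] = (1)² + (1)² + (1)² + (-1)² + (1)² + (-1)² + (-1)² + (1)² = 1 + 1 + 1 + 1 + 1 + 1 + 1 + 1 = 8.
(H·H^T)[0][4] = Σ_j H[0][j]·H[4][j] = (1)·(-1) + (-1)·(1) + (-1)·(1) + (-1)·(1) + (-1)·(-1) + (-1)·(-1) + (-1)·(-1) + (-1)·(-1) = -1 + -1 + -1 + -1 + 1 + 1 + 1 + 1 = 0.
So rows 0 and 4 are orthogonal; the diagonal entry equals n = 8.

(7,7) entry = 8; (0,4) entry = 0.


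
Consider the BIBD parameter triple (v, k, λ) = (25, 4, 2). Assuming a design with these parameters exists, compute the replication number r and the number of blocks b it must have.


Any 2-(v, k, λ) BIBD satisfies two necessary conditions:
  (i)  Each point sits in r blocks, and counting incidences through any fixed point gives r(k − 1) = λ(v − 1), so r = λ(v − 1)/(k − 1).
  (ii) Total incidences bk = vr, so b = vr/k.
Step 1: r = λ(v − 1)/(k − 1) = 2·(25 − 1)/(4 − 1) = 2·24/3 = 48/3 = 16.
Step 2: b = vr/k = 25·16/4 = 400/4 = 100.
Check integrality: r = 16 ∈ Z ✓, b = 100 ∈ Z ✓.
(These identities are necessary conditions: they determine r and b for any design with these parameters, but do not by themselves prove that one exists.)

r = 16, b = 100.


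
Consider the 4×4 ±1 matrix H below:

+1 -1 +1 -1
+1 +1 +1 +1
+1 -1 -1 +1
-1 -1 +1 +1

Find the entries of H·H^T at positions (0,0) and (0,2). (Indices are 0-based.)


Row 0 of H: [1, -1, 1, -1].
Row 2 of H: [1, -1, -1, 1].
(H·H^T)[0][0] = Σ_j H[0][j]·H[0][j] = (1)² + (-1)² + (1)² + (-1)² = 1 + 1 + 1 + 1 = 4.
(H·H^T)[0][2] = Σ_j H[0][j]·H[2][j] = (1)·(1) + (-1)·(-1) + (1)·(-1) + (-1)·(1) = 1 + 1 + -1 + -1 = 0.
So rows 0 and 2 are orthogonal; the diagonal entry equals n = 4.

(0,0) entry = 4; (0,2) entry = 0.


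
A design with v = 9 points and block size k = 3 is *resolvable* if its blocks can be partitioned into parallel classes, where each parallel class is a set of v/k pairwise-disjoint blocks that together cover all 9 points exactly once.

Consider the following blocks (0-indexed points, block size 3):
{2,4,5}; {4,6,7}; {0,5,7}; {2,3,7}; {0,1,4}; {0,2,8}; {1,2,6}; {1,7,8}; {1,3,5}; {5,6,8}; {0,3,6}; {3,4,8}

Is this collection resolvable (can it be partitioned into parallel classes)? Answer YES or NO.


v = 9, block size k = 3, number of blocks = 12.
For resolvability, blocks must partition into parallel classes of size v/k = 3.
Total blocks must therefore be a multiple of 3: 12 = 3·4 + 0 ⇒ divisible ✓.
Greedy packing gives 4 candidate class(es). Each should be a full parallel class (size 3, covers all 9 points).
  Class 1 (3 blocks): {2,4,5}; {1,7,8}; {0,3,6}. Points covered: [0, 1, 2, 3, 4, 5, 6, 7, 8].
  Class 2 (3 blocks): {4,6,7}; {0,2,8}; {1,3,5}. Points covered: [0, 1, 2, 3, 4, 5, 6, 7, 8].
  Class 3 (3 blocks): {0,5,7}; {1,2,6}; {3,4,8}. Points covered: [0, 1, 2, 3, 4, 5, 6, 7, 8].
  Class 4 (3 blocks): {2,3,7}; {0,1,4}; {5,6,8}. Points covered: [0, 1, 2, 3, 4, 5, 6, 7, 8].
All classes full (size 3)? YES. All classes cover every point? YES.
Resolvable? YES.

YES


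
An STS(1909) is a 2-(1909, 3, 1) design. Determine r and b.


An STS(v) is a 2-(v, 3, 1) BIBD: block size k = 3, λ = 1.
Replication: r(k − 1) = λ(v − 1) ⇒ r·2 = 1909 − 1 = 1908 ⇒ r = 954.
Block count: bk = vr ⇒ b·3 = 1909·954 = 1821186 ⇒ b = 607062.
(Check via b = v(v − 1)/6 = 1909·1908/6 = 3642372/6 = 607062.)

r = 954, b = 607062.


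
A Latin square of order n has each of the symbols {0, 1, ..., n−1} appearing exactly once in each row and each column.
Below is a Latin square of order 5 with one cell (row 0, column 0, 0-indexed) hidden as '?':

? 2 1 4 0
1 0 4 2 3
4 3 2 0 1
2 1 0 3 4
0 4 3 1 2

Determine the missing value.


Row 0 contains symbols [0, 1, 2, 4] — missing [3].
Column 0 contains symbols [0, 1, 2, 4] — missing [3].
The missing symbol must appear in both missing sets; intersection = [3].
Therefore the hidden value is 3.

Missing value = 3.


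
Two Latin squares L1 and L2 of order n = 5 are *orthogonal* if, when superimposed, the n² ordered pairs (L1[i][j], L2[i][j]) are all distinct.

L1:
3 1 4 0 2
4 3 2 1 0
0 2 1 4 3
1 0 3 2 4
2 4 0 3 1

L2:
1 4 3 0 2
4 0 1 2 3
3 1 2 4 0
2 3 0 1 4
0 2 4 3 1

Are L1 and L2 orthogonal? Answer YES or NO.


Form the n² = 25 superimposed pairs (L1[i][j], L2[i][j]), row by row (rows and columns indexed from 0):
row 0: (3,1) (1,4) (4,3) (0,0) (2,2)
row 1: (4,4) (3,0) (2,1) (1,2) (0,3)
row 2: (0,3) (2,1) (1,2) (4,4) (3,0)
row 3: (1,2) (0,3) (3,0) (2,1) (4,4)
row 4: (2,0) (4,2) (0,4) (3,3) (1,1)
Orthogonality requires all 25 pairs distinct.
But the pair (0,3) repeats: cell (1,4) has L1 = 0, L2 = 3, and cell (2,0) has L1 = 0, L2 = 3.
A repeated pair means some other pair never occurs (only 15 distinct pairs out of 25), so the squares are not orthogonal.
Conclusion: NO.

NO


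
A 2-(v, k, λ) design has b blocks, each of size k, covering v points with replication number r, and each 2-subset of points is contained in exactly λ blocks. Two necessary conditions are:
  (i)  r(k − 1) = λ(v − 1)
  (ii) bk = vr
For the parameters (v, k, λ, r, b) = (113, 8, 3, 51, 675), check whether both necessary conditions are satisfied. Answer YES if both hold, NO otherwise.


Condition (i): r(k − 1) = 51·7 = 357; λ(v − 1) = 3·112 = 336. Match? NO.
Condition (ii): bk = 675·8 = 5400; vr = 113·51 = 5763. Match? NO.
Both conditions hold? NO.

NO


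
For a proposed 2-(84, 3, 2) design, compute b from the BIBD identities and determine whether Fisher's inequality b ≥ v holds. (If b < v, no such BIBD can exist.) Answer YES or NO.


r = λ(v − 1)/(k − 1) = 2·83/2 = 83.
b = vr/k = 84·83/3 = 2324.
Fisher's inequality: b ≥ v ⇔ 2324 ≥ 84? YES.

YES


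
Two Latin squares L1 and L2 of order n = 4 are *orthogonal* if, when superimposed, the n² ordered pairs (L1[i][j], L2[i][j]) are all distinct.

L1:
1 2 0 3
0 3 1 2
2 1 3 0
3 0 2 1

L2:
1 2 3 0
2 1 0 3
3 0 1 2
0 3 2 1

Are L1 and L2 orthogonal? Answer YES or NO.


Form the n² = 16 superimposed pairs (L1[i][j], L2[i][j]), row by row (rows and columns indexed from 0):
row 0: (1,1) (2,2) (0,3) (3,0)
row 1: (0,2) (3,1) (1,0) (2,3)
row 2: (2,3) (1,0) (3,1) (0,2)
row 3: (3,0) (0,3) (2,2) (1,1)
Orthogonality requires all 16 pairs distinct.
But the pair (2,3) repeats: cell (1,3) has L1 = 2, L2 = 3, and cell (2,0) has L1 = 2, L2 = 3.
A repeated pair means some other pair never occurs (only 8 distinct pairs out of 16), so the squares are not orthogonal.
Conclusion: NO.

NO


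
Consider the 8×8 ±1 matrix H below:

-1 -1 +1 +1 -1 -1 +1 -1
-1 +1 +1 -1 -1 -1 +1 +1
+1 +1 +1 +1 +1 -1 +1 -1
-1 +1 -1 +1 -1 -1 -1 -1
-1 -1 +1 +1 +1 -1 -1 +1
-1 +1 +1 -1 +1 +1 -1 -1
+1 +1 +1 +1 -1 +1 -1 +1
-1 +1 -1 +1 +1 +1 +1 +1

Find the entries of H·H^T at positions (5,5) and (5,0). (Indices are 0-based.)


Row 0 of H: [-1, -1, 1, 1, -1, -1, 1, -1].
Row 5 of H: [-1, 1, 1, -1, 1, 1, -1, -1].
(H·H^T)[5][5] = Σ_j H[5][j]·H[5][j] = (-1)² + (1)² + (1)² + (-1)² + (1)² + (1)² + (-1)² + (-1)² = 1 + 1 + 1 + 1 + 1 + 1 + 1 + 1 = 8.
(H·H^T)[5][0] = Σ_j H[5][j]·H[0][j] = (-1)·(-1) + (1)·(-1) + (1)·(1) + (-1)·(1) + (1)·(-1) + (1)·(-1) + (-1)·(1) + (-1)·(-1) = 1 + -1 + 1 + -1 + -1 + -1 + -1 + 1 = -2.
Rows 5 and 0 are not orthogonal (dot product = -2 ≠ 0), so H is not a Hadamard matrix.

(5,5) entry = 8; (5,0) entry = -2.


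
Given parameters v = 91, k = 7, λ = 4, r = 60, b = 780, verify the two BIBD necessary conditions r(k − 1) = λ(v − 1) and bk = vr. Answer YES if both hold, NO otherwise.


Condition (i): r(k − 1) = 60·6 = 360; λ(v − 1) = 4·90 = 360. Match? YES.
Condition (ii): bk = 780·7 = 5460; vr = 91·60 = 5460. Match? YES.
Both conditions hold? YES.

YES


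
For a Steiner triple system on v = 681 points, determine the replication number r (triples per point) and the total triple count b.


An STS(v) is a 2-(v, 3, 1) BIBD: block size k = 3, λ = 1.
Replication: r(k − 1) = λ(v − 1) ⇒ r·2 = 681 − 1 = 680 ⇒ r = 340.
Block count: b = v(v − 1)/6 = 681·680/6 = 463080/6 = 77180.
(Check via bk = vr: 77180·3 = 231540 = 681·340 = 231540 ✓.)

r = 340, b = 77180.


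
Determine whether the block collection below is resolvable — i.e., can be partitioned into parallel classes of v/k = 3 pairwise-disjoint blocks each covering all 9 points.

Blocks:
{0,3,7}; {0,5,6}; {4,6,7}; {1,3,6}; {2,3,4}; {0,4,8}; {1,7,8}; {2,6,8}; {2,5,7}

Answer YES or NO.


v = 9, block size k = 3, number of blocks = 9.
For resolvability, blocks must partition into parallel classes of size v/k = 3.
Total blocks must therefore be a multiple of 3: 9 = 3·3 + 0 ⇒ divisible ✓.
Consider block {0,3,7}. The only other block(s) in the collection disjoint from it are {2,6,8} — just 1 block(s). Any parallel class containing {0,3,7} would need 2 other blocks each disjoint from it, so no parallel class of size 3 can contain {0,3,7}.
Since every block must belong to some parallel class in a resolution, the collection cannot be partitioned into parallel classes.
Resolvable? NO.

NO


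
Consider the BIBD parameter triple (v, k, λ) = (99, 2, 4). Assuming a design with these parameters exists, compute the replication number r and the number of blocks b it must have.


Any 2-(v, k, λ) BIBD satisfies two necessary conditions:
  (i)  Each point sits in r blocks, and counting incidences through any fixed point gives r(k − 1) = λ(v − 1), so r = λ(v − 1)/(k − 1).
  (ii) Total incidences bk = vr, so b = vr/k.
Step 1: r = λ(v − 1)/(k − 1) = 4·(99 − 1)/(2 − 1) = 4·98/1 = 392/1 = 392.
Step 2: b = vr/k = 99·392/2 = 38808/2 = 19404.
Check integrality: r = 392 ∈ Z ✓, b = 19404 ∈ Z ✓.
(These identities are necessary conditions: they determine r and b for any design with these parameters, but do not by themselves prove that one exists.)

r = 392, b = 19404.


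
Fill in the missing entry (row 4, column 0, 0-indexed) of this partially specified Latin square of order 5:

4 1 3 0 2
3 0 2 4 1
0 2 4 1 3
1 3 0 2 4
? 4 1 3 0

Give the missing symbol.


Row 4 contains symbols [0, 1, 3, 4] — missing [2].
Column 0 contains symbols [0, 1, 3, 4] — missing [2].
The missing symbol must appear in both missing sets; intersection = [2].
Therefore the hidden value is 2.

Missing value = 2.


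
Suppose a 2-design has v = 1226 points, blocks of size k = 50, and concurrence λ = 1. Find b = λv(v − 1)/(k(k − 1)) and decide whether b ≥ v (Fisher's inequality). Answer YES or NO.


b = λv(v − 1)/(k(k − 1)) = 1·1226·1225/(50·49) = 1501850/2450 = 613.
Compare with v = 1226: b < v, so Fisher's inequality fails.

NO


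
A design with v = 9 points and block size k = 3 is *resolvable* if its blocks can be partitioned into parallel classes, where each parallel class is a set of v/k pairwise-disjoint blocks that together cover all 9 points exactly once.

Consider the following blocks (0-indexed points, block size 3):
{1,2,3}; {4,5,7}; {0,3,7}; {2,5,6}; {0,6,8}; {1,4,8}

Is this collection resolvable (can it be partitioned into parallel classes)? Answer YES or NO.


v = 9, block size k = 3, number of blocks = 6.
For resolvability, blocks must partition into parallel classes of size v/k = 3.
Total blocks must therefore be a multiple of 3: 6 = 3·2 + 0 ⇒ divisible ✓.
Greedy packing gives 2 candidate class(es). Each should be a full parallel class (size 3, covers all 9 points).
  Class 1 (3 blocks): {1,2,3}; {4,5,7}; {0,6,8}. Points covered: [0, 1, 2, 3, 4, 5, 6, 7, 8].
  Class 2 (3 blocks): {0,3,7}; {2,5,6}; {1,4,8}. Points covered: [0, 1, 2, 3, 4, 5, 6, 7, 8].
All classes full (size 3)? YES. All classes cover every point? YES.
Resolvable? YES.

YES


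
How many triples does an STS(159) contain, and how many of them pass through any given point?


An STS(v) is a 2-(v, 3, 1) BIBD: block size k = 3, λ = 1.
Replication: r(k − 1) = λ(v − 1) ⇒ r·2 = 159 − 1 = 158 ⇒ r = 79.
Block count: bk = vr ⇒ b·3 = 159·79 = 12561 ⇒ b = 4187.

r = 79, b = 4187.


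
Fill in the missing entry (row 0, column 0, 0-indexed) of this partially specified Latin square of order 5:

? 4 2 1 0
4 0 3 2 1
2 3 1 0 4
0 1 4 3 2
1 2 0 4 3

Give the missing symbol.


Row 0 contains symbols [0, 1, 2, 4] — missing [3].
Column 0 contains symbols [0, 1, 2, 4] — missing [3].
The missing symbol must appear in both missing sets; intersection = [3].
Therefore the hidden value is 3.

Missing value = 3.


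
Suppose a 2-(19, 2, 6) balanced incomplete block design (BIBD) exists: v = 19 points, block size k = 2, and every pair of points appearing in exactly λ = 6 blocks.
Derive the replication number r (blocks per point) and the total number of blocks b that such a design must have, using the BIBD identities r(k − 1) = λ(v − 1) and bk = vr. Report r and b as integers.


Any 2-(v, k, λ) BIBD satisfies two necessary conditions:
  (i)  Each point sits in r blocks, and counting incidences through any fixed point gives r(k − 1) = λ(v − 1), so r = λ(v − 1)/(k − 1).
  (ii) Total incidences bk = vr, so b = vr/k.
Step 1: r = λ(v − 1)/(k − 1) = 6·(19 − 1)/(2 − 1) = 6·18/1 = 108/1 = 108.
Step 2: b = vr/k = 19·108/2 = 2052/2 = 1026.
Check integrality: r = 108 ∈ Z ✓, b = 1026 ∈ Z ✓.
(These identities are necessary conditions: they determine r and b for any design with these parameters, but do not by themselves prove that one exists.)

r = 108, b = 1026.


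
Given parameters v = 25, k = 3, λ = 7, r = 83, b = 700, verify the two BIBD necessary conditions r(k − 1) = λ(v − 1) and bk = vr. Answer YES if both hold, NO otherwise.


Condition (i): r(k − 1) = 83·2 = 166; λ(v − 1) = 7·24 = 168. Match? NO.
Condition (ii): bk = 700·3 = 2100; vr = 25·83 = 2075. Match? NO.
Both conditions hold? NO.

NO


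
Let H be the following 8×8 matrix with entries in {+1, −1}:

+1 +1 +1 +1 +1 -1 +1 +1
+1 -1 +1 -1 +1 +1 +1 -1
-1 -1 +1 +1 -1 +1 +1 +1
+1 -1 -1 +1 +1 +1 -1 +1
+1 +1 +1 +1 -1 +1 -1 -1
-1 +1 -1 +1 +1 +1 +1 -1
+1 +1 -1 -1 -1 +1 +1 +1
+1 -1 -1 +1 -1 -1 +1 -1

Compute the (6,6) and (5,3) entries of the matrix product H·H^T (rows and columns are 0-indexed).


Row 3 of H: [1, -1, -1, 1, 1, 1, -1, 1].
Row 5 of H: [-1, 1, -1, 1, 1, 1, 1, -1].
Row 6 of H: [1, 1, -1, -1, -1, 1, 1, 1].
(H·H^T)[6][6] = Σ_j H[6][j]·H[6][j] = (1)² + (1)² + (-1)² + (-1)² + (-1)² + (1)² + (1)² + (1)² = 1 + 1 + 1 + 1 + 1 + 1 + 1 + 1 = 8.
(H·H^T)[5][3] = Σ_j H[5][j]·H[3][j] = (-1)·(1) + (1)·(-1) + (-1)·(-1) + (1)·(1) + (1)·(1) + (1)·(1) + (1)·(-1) + (-1)·(1) = -1 + -1 + 1 + 1 + 1 + 1 + -1 + -1 = 0.
So rows 5 and 3 are orthogonal; the diagonal entry equals n = 8.

(6,6) entry = 8; (5,3) entry = 0.


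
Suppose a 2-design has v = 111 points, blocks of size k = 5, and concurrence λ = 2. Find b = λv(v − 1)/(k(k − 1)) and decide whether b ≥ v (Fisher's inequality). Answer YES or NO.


b = λv(v − 1)/(k(k − 1)) = 2·111·110/(5·4) = 24420/20 = 1221.
Compare with v = 111: b ≥ v, so Fisher's inequality holds.

YES


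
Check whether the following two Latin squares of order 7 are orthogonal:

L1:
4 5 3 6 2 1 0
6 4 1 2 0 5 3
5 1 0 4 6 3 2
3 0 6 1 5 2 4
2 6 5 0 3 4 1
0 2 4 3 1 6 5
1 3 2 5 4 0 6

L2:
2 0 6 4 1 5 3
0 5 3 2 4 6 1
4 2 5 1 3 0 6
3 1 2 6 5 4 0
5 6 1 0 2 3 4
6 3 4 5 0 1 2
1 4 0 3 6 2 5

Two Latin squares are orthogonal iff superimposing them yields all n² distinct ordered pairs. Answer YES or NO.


Form the n² = 49 superimposed pairs (L1[i][j], L2[i][j]), row by row (rows and columns indexed from 0):
row 0: (4,2) (5,0) (3,6) (6,4) (2,1) (1,5) (0,3)
row 1: (6,0) (4,5) (1,3) (2,2) (0,4) (5,6) (3,1)
row 2: (5,4) (1,2) (0,5) (4,1) (6,3) (3,0) (2,6)
row 3: (3,3) (0,1) (6,2) (1,6) (5,5) (2,4) (4,0)
row 4: (2,5) (6,6) (5,1) (0,0) (3,2) (4,3) (1,4)
row 5: (0,6) (2,3) (4,4) (3,5) (1,0) (6,1) (5,2)
row 6: (1,1) (3,4) (2,0) (5,3) (4,6) (0,2) (6,5)
Orthogonality requires all 49 pairs distinct.
Check by first coordinate: for each symbol s of L1, list the L2 entries in the n cells where L1 = s; they must all differ.
  L1 = 0: L2 entries (in reading order) 3, 4, 5, 1, 0, 6, 2 — all 7 distinct ✓
  L1 = 1: L2 entries (in reading order) 5, 3, 2, 6, 4, 0, 1 — all 7 distinct ✓
  L1 = 2: L2 entries (in reading order) 1, 2, 6, 4, 5, 3, 0 — all 7 distinct ✓
  L1 = 3: L2 entries (in reading order) 6, 1, 0, 3, 2, 5, 4 — all 7 distinct ✓
  L1 = 4: L2 entries (in reading order) 2, 5, 1, 0, 3, 4, 6 — all 7 distinct ✓
  L1 = 5: L2 entries (in reading order) 0, 6, 4, 5, 1, 2, 3 — all 7 distinct ✓
  L1 = 6: L2 entries (in reading order) 4, 0, 3, 2, 6, 1, 5 — all 7 distinct ✓
Every symbol of L1 meets every symbol of L2 exactly once, so all 49 pairs are distinct (49 of 49).
Conclusion: YES.

YES


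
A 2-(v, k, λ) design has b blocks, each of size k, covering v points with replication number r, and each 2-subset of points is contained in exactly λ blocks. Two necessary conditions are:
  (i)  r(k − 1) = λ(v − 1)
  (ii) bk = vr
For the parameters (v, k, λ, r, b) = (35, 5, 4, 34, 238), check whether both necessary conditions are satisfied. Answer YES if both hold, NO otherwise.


Condition (i): r(k − 1) = 34·4 = 136; λ(v − 1) = 4·34 = 136. Match? YES.
Condition (ii): bk = 238·5 = 1190; vr = 35·34 = 1190. Match? YES.
Both conditions hold? YES.

YES


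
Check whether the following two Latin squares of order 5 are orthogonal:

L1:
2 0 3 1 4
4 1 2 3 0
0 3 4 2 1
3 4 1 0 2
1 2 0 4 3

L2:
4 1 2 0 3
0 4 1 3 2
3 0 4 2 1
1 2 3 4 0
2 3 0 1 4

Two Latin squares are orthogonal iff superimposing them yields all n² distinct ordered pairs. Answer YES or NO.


Form the n² = 25 superimposed pairs (L1[i][j], L2[i][j]), row by row (rows and columns indexed from 0):
row 0: (2,4) (0,1) (3,2) (1,0) (4,3)
row 1: (4,0) (1,4) (2,1) (3,3) (0,2)
row 2: (0,3) (3,0) (4,4) (2,2) (1,1)
row 3: (3,1) (4,2) (1,3) (0,4) (2,0)
row 4: (1,2) (2,3) (0,0) (4,1) (3,4)
Orthogonality requires all 25 pairs distinct.
Check by first coordinate: for each symbol s of L1, list the L2 entries in the n cells where L1 = s; they must all differ.
  L1 = 0: L2 entries (in reading order) 1, 2, 3, 4, 0 — all 5 distinct ✓
  L1 = 1: L2 entries (in reading order) 0, 4, 1, 3, 2 — all 5 distinct ✓
  L1 = 2: L2 entries (in reading order) 4, 1, 2, 0, 3 — all 5 distinct ✓
  L1 = 3: L2 entries (in reading order) 2, 3, 0, 1, 4 — all 5 distinct ✓
  L1 = 4: L2 entries (in reading order) 3, 0, 4, 2, 1 — all 5 distinct ✓
Every symbol of L1 meets every symbol of L2 exactly once, so all 25 pairs are distinct (25 of 25).
Conclusion: YES.

YES


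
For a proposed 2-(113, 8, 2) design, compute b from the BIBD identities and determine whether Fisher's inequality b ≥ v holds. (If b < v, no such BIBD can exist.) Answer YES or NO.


r = λ(v − 1)/(k − 1) = 2·112/7 = 32.
b = vr/k = 113·32/8 = 452.
Fisher's inequality: b ≥ v ⇔ 452 ≥ 113? YES.

YES


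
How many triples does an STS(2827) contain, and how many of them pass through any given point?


An STS(v) is a 2-(v, 3, 1) BIBD: block size k = 3, λ = 1.
Replication: r(k − 1) = λ(v − 1) ⇒ r·2 = 2827 − 1 = 2826 ⇒ r = 1413.
Block count: bk = vr ⇒ b·3 = 2827·1413 = 3994551 ⇒ b = 1331517.
(Check via b = v(v − 1)/6 = 2827·2826/6 = 7989102/6 = 1331517.)

r = 1413, b = 1331517.


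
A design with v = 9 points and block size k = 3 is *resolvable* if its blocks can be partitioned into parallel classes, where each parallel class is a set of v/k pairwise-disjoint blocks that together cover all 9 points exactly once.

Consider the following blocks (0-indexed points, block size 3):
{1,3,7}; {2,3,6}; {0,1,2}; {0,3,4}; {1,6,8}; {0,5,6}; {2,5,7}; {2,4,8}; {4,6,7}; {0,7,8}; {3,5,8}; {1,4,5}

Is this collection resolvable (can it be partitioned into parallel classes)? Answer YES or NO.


v = 9, block size k = 3, number of blocks = 12.
For resolvability, blocks must partition into parallel classes of size v/k = 3.
Total blocks must therefore be a multiple of 3: 12 = 3·4 + 0 ⇒ divisible ✓.
Greedy packing gives 4 candidate class(es). Each should be a full parallel class (size 3, covers all 9 points).
  Class 1 (3 blocks): {1,3,7}; {0,5,6}; {2,4,8}. Points covered: [0, 1, 2, 3, 4, 5, 6, 7, 8].
  Class 2 (3 blocks): {2,3,6}; {0,7,8}; {1,4,5}. Points covered: [0, 1, 2, 3, 4, 5, 6, 7, 8].
  Class 3 (3 blocks): {0,1,2}; {4,6,7}; {3,5,8}. Points covered: [0, 1, 2, 3, 4, 5, 6, 7, 8].
  Class 4 (3 blocks): {0,3,4}; {1,6,8}; {2,5,7}. Points covered: [0, 1, 2, 3, 4, 5, 6, 7, 8].
All classes full (size 3)? YES. All classes cover every point? YES.
Resolvable? YES.

YES


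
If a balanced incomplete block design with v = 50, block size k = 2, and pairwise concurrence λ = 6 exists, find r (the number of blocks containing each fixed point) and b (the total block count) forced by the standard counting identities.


Any 2-(v, k, λ) BIBD satisfies two necessary conditions:
  (i)  Each point sits in r blocks, and counting incidences through any fixed point gives r(k − 1) = λ(v − 1), so r = λ(v − 1)/(k − 1).
  (ii) Total incidences bk = vr, so b = vr/k.
Step 1: r = λ(v − 1)/(k − 1) = 6·(50 − 1)/(2 − 1) = 6·49/1 = 294/1 = 294.
Step 2: b = vr/k = 50·294/2 = 14700/2 = 7350.
Check integrality: r = 294 ∈ Z ✓, b = 7350 ∈ Z ✓.
(These identities are necessary conditions: they determine r and b for any design with these parameters, but do not by themselves prove that one exists.)

r = 294, b = 7350.


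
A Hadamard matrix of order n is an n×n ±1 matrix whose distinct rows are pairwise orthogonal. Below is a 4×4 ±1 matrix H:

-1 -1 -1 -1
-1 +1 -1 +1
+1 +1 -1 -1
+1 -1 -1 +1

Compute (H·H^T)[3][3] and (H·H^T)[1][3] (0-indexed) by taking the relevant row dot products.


Row 1 of H: [-1, 1, -1, 1].
Row 3 of H: [1, -1, -1, 1].
(H·H^T)[3][3] = Σ_j H[3][j]·H[3][j] = (1)² + (-1)² + (-1)² + (1)² = 1 + 1 + 1 + 1 = 4.
(H·H^T)[1][3] = Σ_j H[1][j]·H[3][j] = (-1)·(1) + (1)·(-1) + (-1)·(-1) + (1)·(1) = -1 + -1 + 1 + 1 = 0.
So rows 1 and 3 are orthogonal; the diagonal entry equals n = 4.

(3,3) entry = 4; (1,3) entry = 0.


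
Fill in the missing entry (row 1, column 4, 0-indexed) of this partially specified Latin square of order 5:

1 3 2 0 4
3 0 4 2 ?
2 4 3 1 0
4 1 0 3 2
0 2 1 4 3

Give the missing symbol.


Row 1 contains symbols [0, 2, 3, 4] — missing [1].
Column 4 contains symbols [0, 2, 3, 4] — missing [1].
The missing symbol must appear in both missing sets; intersection = [1].
Therefore the hidden value is 1.

Missing value = 1.


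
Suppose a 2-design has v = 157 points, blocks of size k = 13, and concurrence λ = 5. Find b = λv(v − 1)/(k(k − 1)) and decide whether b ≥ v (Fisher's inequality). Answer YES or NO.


r = λ(v − 1)/(k − 1) = 5·156/12 = 65.
b = vr/k = 157·65/13 = 785.
Fisher's inequality: b ≥ v ⇔ 785 ≥ 157? YES.

YES


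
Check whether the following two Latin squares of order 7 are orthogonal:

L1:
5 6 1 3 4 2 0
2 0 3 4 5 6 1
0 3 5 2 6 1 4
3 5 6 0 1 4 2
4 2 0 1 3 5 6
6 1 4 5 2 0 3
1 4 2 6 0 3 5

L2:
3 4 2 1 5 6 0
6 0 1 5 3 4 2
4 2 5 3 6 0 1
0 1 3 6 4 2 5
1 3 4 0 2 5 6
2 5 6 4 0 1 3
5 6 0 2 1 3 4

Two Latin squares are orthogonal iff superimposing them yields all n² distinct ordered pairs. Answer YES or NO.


Form the n² = 49 superimposed pairs (L1[i][j], L2[i][j]), row by row (rows and columns indexed from 0):
row 0: (5,3) (6,4) (1,2) (3,1) (4,5) (2,6) (0,0)
row 1: (2,6) (0,0) (3,1) (4,5) (5,3) (6,4) (1,2)
row 2: (0,4) (3,2) (5,5) (2,3) (6,6) (1,0) (4,1)
row 3: (3,0) (5,1) (6,3) (0,6) (1,4) (4,2) (2,5)
row 4: (4,1) (2,3) (0,4) (1,0) (3,2) (5,5) (6,6)
row 5: (6,2) (1,5) (4,6) (5,4) (2,0) (0,1) (3,3)
row 6: (1,5) (4,6) (2,0) (6,2) (0,1) (3,3) (5,4)
Orthogonality requires all 49 pairs distinct.
But the pair (2,6) repeats: cell (0,5) has L1 = 2, L2 = 6, and cell (1,0) has L1 = 2, L2 = 6.
A repeated pair means some other pair never occurs (only 28 distinct pairs out of 49), so the squares are not orthogonal.
Conclusion: NO.

NO


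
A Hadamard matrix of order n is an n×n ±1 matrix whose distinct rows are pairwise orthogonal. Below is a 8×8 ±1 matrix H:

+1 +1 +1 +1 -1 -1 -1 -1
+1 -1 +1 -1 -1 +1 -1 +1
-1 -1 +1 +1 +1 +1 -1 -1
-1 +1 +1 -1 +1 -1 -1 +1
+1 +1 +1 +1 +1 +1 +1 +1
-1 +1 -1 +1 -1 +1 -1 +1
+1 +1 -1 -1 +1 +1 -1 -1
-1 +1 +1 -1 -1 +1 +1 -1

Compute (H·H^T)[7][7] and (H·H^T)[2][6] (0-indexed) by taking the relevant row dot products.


Row 2 of H: [-1, -1, 1, 1, 1, 1, -1, -1].
Row 6 of H: [1, 1, -1, -1, 1, 1, -1, -1].
Row 7 of H: [-1, 1, 1, -1, -1, 1, 1, -1].
(H·H^T)[7][7] = Σ_j H[7][j]·H[7][j] = (-1)² + (1)² + (1)² + (-1)² + (-1)² + (1)² + (1)² + (-1)² = 1 + 1 + 1 + 1 + 1 + 1 + 1 + 1 = 8.
(H·H^T)[2][6] = Σ_j H[2][j]·H[6][j] = (-1)·(1) + (-1)·(1) + (1)·(-1) + (1)·(-1) + (1)·(1) + (1)·(1) + (-1)·(-1) + (-1)·(-1) = -1 + -1 + -1 + -1 + 1 + 1 + 1 + 1 = 0.
So rows 2 and 6 are orthogonal; the diagonal entry equals n = 8.

(7,7) entry = 8; (2,6) entry = 0.


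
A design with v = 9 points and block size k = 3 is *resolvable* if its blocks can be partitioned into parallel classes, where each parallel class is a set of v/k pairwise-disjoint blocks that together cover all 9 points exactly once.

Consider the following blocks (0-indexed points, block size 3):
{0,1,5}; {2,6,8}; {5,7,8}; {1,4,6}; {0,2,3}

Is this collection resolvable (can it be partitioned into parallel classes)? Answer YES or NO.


v = 9, block size k = 3, number of blocks = 5.
For resolvability, blocks must partition into parallel classes of size v/k = 3.
Total blocks must therefore be a multiple of 3: 5 = 3·1 + 2 ⇒ not divisible ✗.
Resolvable? NO.

NO


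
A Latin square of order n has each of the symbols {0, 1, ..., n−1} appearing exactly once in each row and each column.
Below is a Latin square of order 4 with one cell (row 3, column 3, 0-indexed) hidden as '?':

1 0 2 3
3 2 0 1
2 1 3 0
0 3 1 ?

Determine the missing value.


Row 3 contains symbols [0, 1, 3] — missing [2].
Column 3 contains symbols [0, 1, 3] — missing [2].
The missing symbol must appear in both missing sets; intersection = [2].
Therefore the hidden value is 2.

Missing value = 2.


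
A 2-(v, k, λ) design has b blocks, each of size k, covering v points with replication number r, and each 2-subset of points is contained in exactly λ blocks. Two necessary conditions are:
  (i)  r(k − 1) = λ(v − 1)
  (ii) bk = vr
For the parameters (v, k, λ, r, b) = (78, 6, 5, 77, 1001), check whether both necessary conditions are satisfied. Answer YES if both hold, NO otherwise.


Condition (i): r(k − 1) = 77·5 = 385; λ(v − 1) = 5·77 = 385. Match? YES.
Condition (ii): bk = 1001·6 = 6006; vr = 78·77 = 6006. Match? YES.
Both conditions hold? YES.

YES


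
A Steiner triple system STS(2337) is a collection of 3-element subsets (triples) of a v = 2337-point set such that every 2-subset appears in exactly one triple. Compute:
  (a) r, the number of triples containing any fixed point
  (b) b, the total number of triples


An STS(v) is a 2-(v, 3, 1) BIBD: block size k = 3, λ = 1.
Replication: r(k − 1) = λ(v − 1) ⇒ r·2 = 2337 − 1 = 2336 ⇒ r = 1168.
Block count: b = v(v − 1)/6 = 2337·2336/6 = 5459232/6 = 909872.

r = 1168, b = 909872.


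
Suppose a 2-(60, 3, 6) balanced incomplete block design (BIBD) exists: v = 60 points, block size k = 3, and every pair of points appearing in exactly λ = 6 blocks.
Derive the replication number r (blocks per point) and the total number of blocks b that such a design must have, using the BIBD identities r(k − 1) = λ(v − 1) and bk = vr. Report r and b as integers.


Any 2-(v, k, λ) BIBD satisfies two necessary conditions:
  (i)  Each point sits in r blocks, and counting incidences through any fixed point gives r(k − 1) = λ(v − 1), so r = λ(v − 1)/(k − 1).
  (ii) Total incidences bk = vr, so b = vr/k.
Step 1: r = λ(v − 1)/(k − 1) = 6·(60 − 1)/(3 − 1) = 6·59/2 = 354/2 = 177.
Step 2: b = vr/k = 60·177/3 = 10620/3 = 3540.
Check integrality: r = 177 ∈ Z ✓, b = 3540 ∈ Z ✓.
(These identities are necessary conditions: they determine r and b for any design with these parameters, but do not by themselves prove that one exists.)

r = 177, b = 3540.
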